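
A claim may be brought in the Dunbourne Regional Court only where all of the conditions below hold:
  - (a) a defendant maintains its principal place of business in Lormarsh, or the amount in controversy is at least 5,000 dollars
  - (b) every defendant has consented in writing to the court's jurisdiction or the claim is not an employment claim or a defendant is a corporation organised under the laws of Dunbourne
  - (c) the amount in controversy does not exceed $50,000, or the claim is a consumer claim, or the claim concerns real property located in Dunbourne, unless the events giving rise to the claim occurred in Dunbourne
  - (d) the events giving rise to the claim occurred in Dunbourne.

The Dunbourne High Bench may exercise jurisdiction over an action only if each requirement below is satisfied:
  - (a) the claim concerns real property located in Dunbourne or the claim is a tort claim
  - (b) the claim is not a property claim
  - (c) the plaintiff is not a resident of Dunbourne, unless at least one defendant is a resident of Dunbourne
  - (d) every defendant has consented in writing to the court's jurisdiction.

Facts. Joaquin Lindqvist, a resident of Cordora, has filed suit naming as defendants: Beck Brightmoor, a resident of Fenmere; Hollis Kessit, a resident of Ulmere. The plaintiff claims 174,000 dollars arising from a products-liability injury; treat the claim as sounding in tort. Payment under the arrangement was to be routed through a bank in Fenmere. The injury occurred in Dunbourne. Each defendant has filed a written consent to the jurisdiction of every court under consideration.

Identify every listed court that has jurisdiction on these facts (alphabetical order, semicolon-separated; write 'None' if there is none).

The Dunbourne Regional Court:
  (a) The amount in controversy is $174,000, which meets the $5,000 floor — that alternative is enough. Satisfied.
  (b) Every defendant has filed written consent — that alternative is enough. Condition met.
  (c) The amount in controversy is 174,000 dollars, above the 50,000 dollars ceiling; the claim is a tort claim, not a consumer claim; the claim does not concern real property — no alternative holds. But the operative events occurred in Dunbourne, and the 'unless' clause therefore excuses the requirement. Satisfied.
  (d) The operative events occurred in Dunbourne. Satisfied.
  → All conditions met; jurisdiction exists.
The Dunbourne High Bench:
  (a) The claim is a tort claim, so one alternative holds. Condition met.
  (b) The claim is a tort claim, not a property claim. Condition met.
  (c) The plaintiff resides in Cordora, which is not Dunbourne. Condition met.
  (d) Every defendant has filed written consent. Met.
  → Every requirement is satisfied — jurisdiction.

the Dunbourne High Bench; the Dunbourne Regional Court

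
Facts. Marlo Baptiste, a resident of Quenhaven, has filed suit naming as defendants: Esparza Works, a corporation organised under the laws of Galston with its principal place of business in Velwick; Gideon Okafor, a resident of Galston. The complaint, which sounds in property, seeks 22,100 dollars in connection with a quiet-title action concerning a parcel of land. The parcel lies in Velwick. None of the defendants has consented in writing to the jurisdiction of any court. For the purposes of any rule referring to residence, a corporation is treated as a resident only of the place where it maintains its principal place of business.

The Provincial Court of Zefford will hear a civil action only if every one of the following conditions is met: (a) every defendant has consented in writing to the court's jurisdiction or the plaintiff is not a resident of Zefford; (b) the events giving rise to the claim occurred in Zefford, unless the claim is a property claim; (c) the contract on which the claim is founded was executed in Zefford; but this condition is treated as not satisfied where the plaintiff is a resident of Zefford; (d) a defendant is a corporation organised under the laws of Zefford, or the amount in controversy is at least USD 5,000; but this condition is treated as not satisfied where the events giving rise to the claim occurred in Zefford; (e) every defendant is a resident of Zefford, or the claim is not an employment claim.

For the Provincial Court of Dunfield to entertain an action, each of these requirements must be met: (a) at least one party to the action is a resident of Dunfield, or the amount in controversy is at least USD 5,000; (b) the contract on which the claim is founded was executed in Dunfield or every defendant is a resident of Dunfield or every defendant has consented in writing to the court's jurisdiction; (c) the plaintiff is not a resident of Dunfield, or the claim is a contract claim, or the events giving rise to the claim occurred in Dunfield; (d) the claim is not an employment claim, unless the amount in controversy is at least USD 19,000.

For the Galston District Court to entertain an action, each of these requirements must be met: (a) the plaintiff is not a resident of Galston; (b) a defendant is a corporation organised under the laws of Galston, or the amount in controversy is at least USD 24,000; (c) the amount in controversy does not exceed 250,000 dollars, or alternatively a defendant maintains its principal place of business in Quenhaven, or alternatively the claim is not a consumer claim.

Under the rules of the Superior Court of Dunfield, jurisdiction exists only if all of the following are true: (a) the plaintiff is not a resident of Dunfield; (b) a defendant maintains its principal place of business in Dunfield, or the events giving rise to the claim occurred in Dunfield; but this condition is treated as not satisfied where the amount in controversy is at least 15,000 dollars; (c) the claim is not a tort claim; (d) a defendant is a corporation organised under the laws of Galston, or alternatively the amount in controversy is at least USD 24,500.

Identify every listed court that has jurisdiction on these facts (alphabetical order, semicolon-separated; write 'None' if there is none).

The Provincial Court of Zefford:
  (a) The plaintiff resides in Quenhaven, which is not Zefford, so one alternative holds. Condition met.
  (b) The operative events occurred in Velwick, not Zefford. The proviso rescues it, though: the claim is a property claim. Satisfied.
  (c) No contract (and hence no place of execution) is alleged. Not satisfied.
  (d) The amount in controversy is $22,100, which meets the USD 5,000 floor — that alternative is enough. The exception is not triggered, since the operative events occurred in Velwick, not Zefford. Satisfied.
  (e) The claim is a property claim, not an employment claim, so one alternative holds. Satisfied.
  → At least one condition fails; no jurisdiction.
The Provincial Court of Dunfield:
  (a) The amount in controversy is 22,100 dollars, which meets the 5,000 dollars floor, which satisfies one of the alternatives. Condition met.
  (b) No contract (and hence no place of execution) is alleged; the defendants reside as follows — Esparza Works in Velwick, Gideon Okafor in Galston — not all in Dunfield; no such written consent has been filed — every alternative fails. Not satisfied.
  (c) The plaintiff resides in Quenhaven, which is not Dunfield, so this disjunct is met. Satisfied.
  (d) The claim is a property claim, not an employment claim. Condition met.
  → The court lacks jurisdiction.
The Galston District Court:
  (a) The plaintiff resides in Quenhaven, which is not Galston. Satisfied.
  (b) Esparza Works is organised under the laws of Galston, so this disjunct is met. Condition met.
  (c) The amount in controversy is 22,100 dollars, within the $250,000 ceiling, so one alternative holds. Satisfied.
  → Jurisdiction lies.
The Superior Court of Dunfield:
  (a) The plaintiff resides in Quenhaven, which is not Dunfield. Satisfied.
  (b) The corporate defendant(s) have their principal place of business in Velwick, not Dunfield; the operative events occurred in Velwick, not Dunfield — none of the alternatives is met. Not satisfied.
  (c) The claim is a property claim, not a tort claim. Met.
  (d) Esparza Works is organised under the laws of Galston, which satisfies one of the alternatives. Condition met.
  → Not every requirement is met — no jurisdiction.

the Galston District Court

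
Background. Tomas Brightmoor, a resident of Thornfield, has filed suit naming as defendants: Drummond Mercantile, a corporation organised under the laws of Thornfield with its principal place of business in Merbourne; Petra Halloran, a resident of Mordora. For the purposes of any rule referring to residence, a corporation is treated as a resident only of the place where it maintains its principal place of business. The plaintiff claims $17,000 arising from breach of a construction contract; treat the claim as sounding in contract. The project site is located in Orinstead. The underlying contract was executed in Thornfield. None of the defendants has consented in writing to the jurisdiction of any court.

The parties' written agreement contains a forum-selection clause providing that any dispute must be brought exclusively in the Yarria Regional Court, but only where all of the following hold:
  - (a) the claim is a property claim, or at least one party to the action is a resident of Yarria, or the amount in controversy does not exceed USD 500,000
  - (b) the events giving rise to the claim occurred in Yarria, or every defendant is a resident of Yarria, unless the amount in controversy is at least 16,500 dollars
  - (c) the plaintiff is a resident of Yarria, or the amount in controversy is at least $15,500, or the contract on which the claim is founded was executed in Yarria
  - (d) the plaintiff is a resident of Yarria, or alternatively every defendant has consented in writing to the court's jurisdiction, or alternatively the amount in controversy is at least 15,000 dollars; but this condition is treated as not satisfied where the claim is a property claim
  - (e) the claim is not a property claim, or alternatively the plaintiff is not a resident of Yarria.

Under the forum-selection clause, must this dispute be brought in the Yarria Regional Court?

The Yarria Regional Court:
  (a) The amount in controversy is USD 17,000, within the 500,000 dollars ceiling, so this disjunct is met. Satisfied.
  (b) The operative events occurred in Orinstead, not Yarria; the defendants reside as follows — Drummond Mercantile in Merbourne, Petra Halloran in Mordora — not all in Yarria — none of the alternatives is met. But the amount in controversy is USD 17,000, which meets the USD 16,500 floor, and the 'unless' clause therefore excuses the requirement. Condition met.
  (c) The amount in controversy is $17,000, which meets the USD 15,500 floor — that alternative is enough. Satisfied.
  (d) The amount in controversy is USD 17,000, which meets the USD 15,000 floor, which satisfies one of the alternatives. The exception is not triggered, since the claim is a contract claim, not a property claim. Condition met.
  (e) The claim is a contract claim, not a property claim, which satisfies one of the alternatives. Satisfied.
  → The clause applies.

Yes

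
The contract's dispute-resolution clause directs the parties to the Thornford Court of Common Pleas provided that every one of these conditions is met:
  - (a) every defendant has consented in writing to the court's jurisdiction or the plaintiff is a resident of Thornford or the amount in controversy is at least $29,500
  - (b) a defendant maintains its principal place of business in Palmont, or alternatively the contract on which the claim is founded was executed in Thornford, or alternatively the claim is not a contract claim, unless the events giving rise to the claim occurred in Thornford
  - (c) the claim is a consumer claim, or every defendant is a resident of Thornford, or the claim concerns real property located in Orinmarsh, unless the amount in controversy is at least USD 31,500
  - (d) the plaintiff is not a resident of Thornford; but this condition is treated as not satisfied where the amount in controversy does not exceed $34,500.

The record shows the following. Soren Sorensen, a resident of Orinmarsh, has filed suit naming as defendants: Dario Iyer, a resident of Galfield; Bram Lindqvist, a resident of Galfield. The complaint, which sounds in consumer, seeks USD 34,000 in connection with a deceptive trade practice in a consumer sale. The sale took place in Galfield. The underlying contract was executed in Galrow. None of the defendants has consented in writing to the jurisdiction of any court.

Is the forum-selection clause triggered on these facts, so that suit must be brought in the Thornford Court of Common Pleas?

The Thornford Court of Common Pleas:
  (a) The amount in controversy is 34,000 dollars, which meets the 29,500 dollars floor, so this disjunct is met. Condition met.
  (b) The claim is a consumer claim, not a contract claim — that alternative is enough. Satisfied.
  (c) The claim is a consumer claim, so one alternative holds. Satisfied.
  (d) The plaintiff resides in Orinmarsh, which is not Thornford. However, the amount in controversy is $34,000, within the 34,500 dollars ceiling, which falls within the stated exception and so defeats the condition. Not satisfied.
  → Forum clause is not triggered.

No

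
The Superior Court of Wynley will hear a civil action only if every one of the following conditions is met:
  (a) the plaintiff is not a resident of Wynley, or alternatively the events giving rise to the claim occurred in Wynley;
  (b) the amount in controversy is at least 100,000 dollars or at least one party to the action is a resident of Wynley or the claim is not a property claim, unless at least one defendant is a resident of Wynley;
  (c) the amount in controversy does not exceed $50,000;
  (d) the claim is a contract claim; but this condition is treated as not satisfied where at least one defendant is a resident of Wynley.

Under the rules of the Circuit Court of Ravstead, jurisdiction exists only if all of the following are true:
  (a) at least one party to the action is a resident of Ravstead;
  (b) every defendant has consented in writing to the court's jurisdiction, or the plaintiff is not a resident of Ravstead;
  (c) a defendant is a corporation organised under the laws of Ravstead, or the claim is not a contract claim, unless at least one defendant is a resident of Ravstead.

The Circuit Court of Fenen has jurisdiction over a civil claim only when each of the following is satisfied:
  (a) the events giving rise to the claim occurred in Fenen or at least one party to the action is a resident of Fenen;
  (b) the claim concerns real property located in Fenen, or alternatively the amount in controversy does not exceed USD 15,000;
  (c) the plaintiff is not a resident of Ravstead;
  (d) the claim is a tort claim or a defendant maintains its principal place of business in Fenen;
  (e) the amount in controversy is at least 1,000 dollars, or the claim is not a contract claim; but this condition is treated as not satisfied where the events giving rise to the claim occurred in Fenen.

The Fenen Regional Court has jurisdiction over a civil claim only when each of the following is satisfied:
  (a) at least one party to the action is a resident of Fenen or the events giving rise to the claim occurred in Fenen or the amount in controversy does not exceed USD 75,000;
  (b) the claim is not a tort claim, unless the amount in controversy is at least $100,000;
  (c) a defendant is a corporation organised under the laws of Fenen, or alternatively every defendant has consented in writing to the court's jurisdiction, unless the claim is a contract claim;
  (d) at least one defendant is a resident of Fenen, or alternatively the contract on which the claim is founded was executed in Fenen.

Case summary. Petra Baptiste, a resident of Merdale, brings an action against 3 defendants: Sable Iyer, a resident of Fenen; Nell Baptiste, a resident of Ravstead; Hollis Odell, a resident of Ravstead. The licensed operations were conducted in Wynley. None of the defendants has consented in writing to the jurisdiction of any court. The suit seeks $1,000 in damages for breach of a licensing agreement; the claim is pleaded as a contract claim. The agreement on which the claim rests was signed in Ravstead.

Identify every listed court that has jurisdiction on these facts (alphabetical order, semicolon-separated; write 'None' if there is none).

the Circuit Court of Ravstead; the Fenen Regional Court; the Superior Court of Wynley

The Superior Court of Wynley:
  (a) The plaintiff resides in Merdale, which is not Wynley, so one alternative holds. Condition met.
  (b) The claim is a contract claim, not a property claim, so this disjunct is met. Condition met.
  (c) The amount in controversy is 1,000 dollars, within the USD 50,000 ceiling. Satisfied.
  (d) The claim is a contract claim. The carve-out does not apply: no defendant resides in Wynley (they reside in Fenen, Ravstead, Ravstead). Satisfied.
  → All conditions met; jurisdiction exists.
The Circuit Court of Ravstead:
  (a) Nell Baptiste resides in Ravstead. Condition met.
  (b) The plaintiff resides in Merdale, which is not Ravstead, so this disjunct is met. Met.
  (c) No defendant is a corporation; the claim is a contract claim — none of the alternatives is met. The proviso rescues it, though: Nell Baptiste resides in Ravstead. Condition met.
  → All conditions met; jurisdiction exists.
The Circuit Court of Fenen:
  (a) Sable Iyer resides in Fenen, so one alternative holds. Satisfied.
  (b) The amount in controversy is $1,000, within the USD 15,000 ceiling, so this disjunct is met. Met.
  (c) The plaintiff resides in Merdale, which is not Ravstead. Satisfied.
  (d) The claim is a contract claim, not a tort claim; no defendant is a corporation — no alternative holds. Not met.
  (e) The amount in controversy is USD 1,000, which meets the USD 1,000 floor, so one alternative holds. The carve-out does not apply: the operative events occurred in Wynley, not Fenen. Satisfied.
  → Not every requirement is met — no jurisdiction.
The Fenen Regional Court:
  (a) Sable Iyer resides in Fenen, so one alternative holds. Satisfied.
  (b) The claim is a contract claim, not a tort claim. Condition met.
  (c) No defendant is a corporation; no such written consent has been filed — every alternative fails. But the claim is a contract claim, and the 'unless' clause therefore excuses the requirement. Met.
  (d) Sable Iyer resides in Fenen, so one alternative holds. Condition met.
  → All conditions met; jurisdiction exists.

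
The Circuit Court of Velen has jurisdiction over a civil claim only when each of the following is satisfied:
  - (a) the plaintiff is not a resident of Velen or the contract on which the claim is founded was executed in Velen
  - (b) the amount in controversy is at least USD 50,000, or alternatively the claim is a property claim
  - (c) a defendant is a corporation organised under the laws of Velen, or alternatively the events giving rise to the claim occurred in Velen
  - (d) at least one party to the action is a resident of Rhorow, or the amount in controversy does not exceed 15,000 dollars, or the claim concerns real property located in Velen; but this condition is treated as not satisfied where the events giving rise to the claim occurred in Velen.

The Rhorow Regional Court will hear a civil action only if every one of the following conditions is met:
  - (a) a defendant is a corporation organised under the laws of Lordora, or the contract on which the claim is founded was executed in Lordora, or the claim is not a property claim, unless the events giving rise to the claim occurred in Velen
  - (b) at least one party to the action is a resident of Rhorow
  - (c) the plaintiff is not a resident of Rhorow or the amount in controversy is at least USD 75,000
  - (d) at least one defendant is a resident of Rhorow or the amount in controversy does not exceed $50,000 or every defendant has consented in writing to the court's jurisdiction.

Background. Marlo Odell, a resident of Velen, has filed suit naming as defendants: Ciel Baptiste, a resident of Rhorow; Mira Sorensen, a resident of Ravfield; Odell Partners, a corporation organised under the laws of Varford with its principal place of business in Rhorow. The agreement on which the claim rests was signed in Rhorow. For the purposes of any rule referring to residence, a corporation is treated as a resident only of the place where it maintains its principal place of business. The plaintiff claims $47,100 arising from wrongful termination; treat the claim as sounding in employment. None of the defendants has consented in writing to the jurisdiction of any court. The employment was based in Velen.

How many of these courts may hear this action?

The Circuit Court of Velen:
  (a) The plaintiff resides in Velen; the contract was executed in Rhorow, not Velen — no alternative holds. Not satisfied.
  (b) The amount in controversy is $47,100, below the USD 50,000 floor; the claim is an employment claim, not a property claim — every alternative fails. Fails.
  (c) The operative events occurred in Velen, so this disjunct is met. Met.
  (d) Ciel Baptiste resides in Rhorow — that alternative is enough. But the carve-out bites: the operative events occurred in Velen. Condition not met.
  → The court lacks jurisdiction.
The Rhorow Regional Court:
  (a) The claim is an employment claim, not a property claim, so one alternative holds. Met.
  (b) Ciel Baptiste resides in Rhorow. Met.
  (c) The plaintiff resides in Velen, which is not Rhorow, so this disjunct is met. Satisfied.
  (d) Ciel Baptiste resides in Rhorow, so one alternative holds. Condition met.
  → The court has jurisdiction.
Courts with jurisdiction: the Rhorow Regional Court — 1 in total.

1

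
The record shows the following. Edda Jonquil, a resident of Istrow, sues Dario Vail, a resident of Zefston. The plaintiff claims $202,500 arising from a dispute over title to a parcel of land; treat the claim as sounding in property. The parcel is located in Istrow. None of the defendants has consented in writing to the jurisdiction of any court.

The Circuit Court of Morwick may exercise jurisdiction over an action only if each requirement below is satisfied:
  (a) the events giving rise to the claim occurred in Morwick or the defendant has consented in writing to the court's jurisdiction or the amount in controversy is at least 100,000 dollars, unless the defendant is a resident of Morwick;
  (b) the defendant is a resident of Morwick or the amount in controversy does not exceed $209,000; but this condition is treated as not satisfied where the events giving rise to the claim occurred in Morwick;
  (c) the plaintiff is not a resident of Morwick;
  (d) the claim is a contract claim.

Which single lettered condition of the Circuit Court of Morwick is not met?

(d)

The Circuit Court of Morwick:
  (a) The amount in controversy is $202,500, which meets the $100,000 floor — that alternative is enough. Met.
  (b) The amount in controversy is $202,500, within the USD 209,000 ceiling, so this disjunct is met. And the carve-out is inapplicable — the operative events occurred in Istrow, not Morwick. Satisfied.
  (c) The plaintiff resides in Istrow, which is not Morwick. Satisfied.
  (d) The claim is a property claim, not a contract claim. Fails.
Only condition (d) fails.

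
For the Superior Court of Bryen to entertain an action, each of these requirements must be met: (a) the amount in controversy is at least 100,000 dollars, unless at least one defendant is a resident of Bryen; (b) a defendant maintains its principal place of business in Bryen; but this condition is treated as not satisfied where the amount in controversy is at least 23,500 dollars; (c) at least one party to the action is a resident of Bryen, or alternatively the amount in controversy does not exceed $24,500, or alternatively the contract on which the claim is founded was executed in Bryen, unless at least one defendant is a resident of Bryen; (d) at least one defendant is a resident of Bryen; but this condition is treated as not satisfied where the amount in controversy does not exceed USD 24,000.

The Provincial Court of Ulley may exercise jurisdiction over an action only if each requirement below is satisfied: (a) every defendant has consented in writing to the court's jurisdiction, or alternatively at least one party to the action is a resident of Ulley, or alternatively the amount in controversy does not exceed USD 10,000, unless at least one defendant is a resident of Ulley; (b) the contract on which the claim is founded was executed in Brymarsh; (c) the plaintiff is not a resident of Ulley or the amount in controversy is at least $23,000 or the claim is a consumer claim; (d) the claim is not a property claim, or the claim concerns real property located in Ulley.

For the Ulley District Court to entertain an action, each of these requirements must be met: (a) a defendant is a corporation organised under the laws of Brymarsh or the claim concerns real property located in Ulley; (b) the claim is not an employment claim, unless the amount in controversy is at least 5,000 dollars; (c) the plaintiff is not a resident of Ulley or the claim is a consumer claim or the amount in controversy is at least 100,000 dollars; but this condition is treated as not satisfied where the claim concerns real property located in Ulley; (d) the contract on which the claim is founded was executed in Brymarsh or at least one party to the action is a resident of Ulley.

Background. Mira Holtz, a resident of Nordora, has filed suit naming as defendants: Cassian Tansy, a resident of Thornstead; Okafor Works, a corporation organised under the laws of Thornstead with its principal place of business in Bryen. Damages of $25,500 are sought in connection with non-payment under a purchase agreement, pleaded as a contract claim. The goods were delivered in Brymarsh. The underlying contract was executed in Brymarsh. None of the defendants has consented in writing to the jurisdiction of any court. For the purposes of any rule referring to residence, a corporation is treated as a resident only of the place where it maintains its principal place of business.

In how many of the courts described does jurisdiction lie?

The Superior Court of Bryen:
  (a) The amount in controversy is $25,500, below the $100,000 floor. The proviso rescues it, though: Okafor Works resides in Bryen. Condition met.
  (b) Okafor Works has its principal place of business in Bryen. However, the amount in controversy is 25,500 dollars, which meets the USD 23,500 floor, which falls within the stated exception and so defeats the condition. Condition not met.
  (c) Okafor Works resides in Bryen — that alternative is enough. Condition met.
  (d) Okafor Works resides in Bryen. The exception is not triggered, since the amount in controversy is USD 25,500, above the USD 24,000 ceiling. Condition met.
  → No jurisdiction.
The Provincial Court of Ulley:
  (a) No such written consent has been filed; no party resides in Ulley; the amount in controversy is USD 25,500, above the USD 10,000 ceiling — every alternative fails. Nor does the 'unless' clause help: no defendant resides in Ulley (they reside in Thornstead, Bryen). Not satisfied.
  (b) The contract was executed in Brymarsh. Satisfied.
  (c) The plaintiff resides in Nordora, which is not Ulley, so one alternative holds. Met.
  (d) The claim is a contract claim, not a property claim — that alternative is enough. Condition met.
  → Not every requirement is met — no jurisdiction.
The Ulley District Court:
  (a) The corporate defendant(s) are organised in Thornstead, not Brymarsh; the claim does not concern real property — none of the alternatives is met. Fails.
  (b) The claim is a contract claim, not an employment claim. Met.
  (c) The plaintiff resides in Nordora, which is not Ulley, so one alternative holds. And the carve-out is inapplicable — the claim does not concern real property. Met.
  (d) The contract was executed in Brymarsh, which satisfies one of the alternatives. Condition met.
  → Not every requirement is met — no jurisdiction.
No court satisfies all of its conditions.

0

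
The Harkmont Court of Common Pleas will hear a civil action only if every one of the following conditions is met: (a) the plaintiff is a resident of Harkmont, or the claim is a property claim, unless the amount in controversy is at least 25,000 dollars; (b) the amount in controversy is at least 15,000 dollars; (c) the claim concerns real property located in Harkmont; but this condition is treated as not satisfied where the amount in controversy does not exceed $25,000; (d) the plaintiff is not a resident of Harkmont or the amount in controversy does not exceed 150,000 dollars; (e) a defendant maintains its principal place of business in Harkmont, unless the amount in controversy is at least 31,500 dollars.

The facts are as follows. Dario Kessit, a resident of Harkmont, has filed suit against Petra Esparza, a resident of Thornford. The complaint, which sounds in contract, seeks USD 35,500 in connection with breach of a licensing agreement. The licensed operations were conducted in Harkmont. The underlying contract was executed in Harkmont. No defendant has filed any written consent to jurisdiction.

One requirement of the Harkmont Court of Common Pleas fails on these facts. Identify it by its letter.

(c)

The Harkmont Court of Common Pleas:
  (a) The plaintiff resides in Harkmont — that alternative is enough. Satisfied.
  (b) The amount in controversy is USD 35,500, which meets the 15,000 dollars floor. Satisfied.
  (c) The claim does not concern real property. Not satisfied.
  (d) The amount in controversy is $35,500, within the 150,000 dollars ceiling, so this disjunct is met. Satisfied.
  (e) No defendant is a corporation. But the amount in controversy is $35,500, which meets the $31,500 floor, and the 'unless' clause therefore excuses the requirement. Met.
Only condition (c) fails.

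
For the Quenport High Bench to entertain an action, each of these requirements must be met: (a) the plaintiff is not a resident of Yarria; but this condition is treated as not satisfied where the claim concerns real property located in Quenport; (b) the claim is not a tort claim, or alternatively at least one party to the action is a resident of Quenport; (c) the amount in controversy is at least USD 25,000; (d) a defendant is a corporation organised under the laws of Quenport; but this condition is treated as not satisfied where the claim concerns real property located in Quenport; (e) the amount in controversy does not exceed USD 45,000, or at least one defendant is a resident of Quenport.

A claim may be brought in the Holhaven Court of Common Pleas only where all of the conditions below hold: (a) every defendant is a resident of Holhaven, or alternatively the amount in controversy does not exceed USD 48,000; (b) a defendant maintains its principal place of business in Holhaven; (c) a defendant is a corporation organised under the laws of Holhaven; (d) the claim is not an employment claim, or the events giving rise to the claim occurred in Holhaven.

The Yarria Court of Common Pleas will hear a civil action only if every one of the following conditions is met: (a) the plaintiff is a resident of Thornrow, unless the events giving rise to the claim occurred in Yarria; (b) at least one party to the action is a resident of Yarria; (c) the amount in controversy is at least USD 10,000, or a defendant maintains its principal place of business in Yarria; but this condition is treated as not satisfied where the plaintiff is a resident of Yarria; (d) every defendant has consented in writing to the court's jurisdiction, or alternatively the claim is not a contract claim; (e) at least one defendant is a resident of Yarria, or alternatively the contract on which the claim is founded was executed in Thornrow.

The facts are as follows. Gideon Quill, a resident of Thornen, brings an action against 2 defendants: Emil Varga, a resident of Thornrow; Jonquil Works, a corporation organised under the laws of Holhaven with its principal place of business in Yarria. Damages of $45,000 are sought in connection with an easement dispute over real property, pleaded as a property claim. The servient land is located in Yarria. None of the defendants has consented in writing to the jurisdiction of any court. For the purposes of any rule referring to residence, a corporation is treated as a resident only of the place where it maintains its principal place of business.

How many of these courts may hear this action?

1

The Quenport High Bench:
  (a) The plaintiff resides in Thornen, which is not Yarria. The exception is not triggered, since the property lies in Yarria, not Quenport. Met.
  (b) The claim is a property claim, not a tort claim, so this disjunct is met. Condition met.
  (c) The amount in controversy is 45,000 dollars, which meets the $25,000 floor. Satisfied.
  (d) The corporate defendant(s) are organised in Holhaven, not Quenport. Fails.
  (e) The amount in controversy is 45,000 dollars, within the $45,000 ceiling, so one alternative holds. Condition met.
  → At least one condition fails; no jurisdiction.
The Holhaven Court of Common Pleas:
  (a) The amount in controversy is 45,000 dollars, within the USD 48,000 ceiling, so this disjunct is met. Satisfied.
  (b) The corporate defendant(s) have their principal place of business in Yarria, not Holhaven. Condition not met.
  (c) Jonquil Works is organised under the laws of Holhaven. Satisfied.
  (d) The claim is a property claim, not an employment claim, so this disjunct is met. Condition met.
  → The court lacks jurisdiction.
The Yarria Court of Common Pleas:
  (a) The plaintiff resides in Thornen, not Thornrow. The proviso rescues it, though: the operative events occurred in Yarria. Condition met.
  (b) Jonquil Works resides in Yarria. Met.
  (c) The amount in controversy is 45,000 dollars, which meets the 10,000 dollars floor, which satisfies one of the alternatives. The exception is not triggered, since the plaintiff resides in Thornen, not Yarria. Condition met.
  (d) The claim is a property claim, not a contract claim, so one alternative holds. Condition met.
  (e) Jonquil Works resides in Yarria, so one alternative holds. Met.
  → Every requirement is satisfied — jurisdiction.
Courts with jurisdiction: the Yarria Court of Common Pleas — 1 in total.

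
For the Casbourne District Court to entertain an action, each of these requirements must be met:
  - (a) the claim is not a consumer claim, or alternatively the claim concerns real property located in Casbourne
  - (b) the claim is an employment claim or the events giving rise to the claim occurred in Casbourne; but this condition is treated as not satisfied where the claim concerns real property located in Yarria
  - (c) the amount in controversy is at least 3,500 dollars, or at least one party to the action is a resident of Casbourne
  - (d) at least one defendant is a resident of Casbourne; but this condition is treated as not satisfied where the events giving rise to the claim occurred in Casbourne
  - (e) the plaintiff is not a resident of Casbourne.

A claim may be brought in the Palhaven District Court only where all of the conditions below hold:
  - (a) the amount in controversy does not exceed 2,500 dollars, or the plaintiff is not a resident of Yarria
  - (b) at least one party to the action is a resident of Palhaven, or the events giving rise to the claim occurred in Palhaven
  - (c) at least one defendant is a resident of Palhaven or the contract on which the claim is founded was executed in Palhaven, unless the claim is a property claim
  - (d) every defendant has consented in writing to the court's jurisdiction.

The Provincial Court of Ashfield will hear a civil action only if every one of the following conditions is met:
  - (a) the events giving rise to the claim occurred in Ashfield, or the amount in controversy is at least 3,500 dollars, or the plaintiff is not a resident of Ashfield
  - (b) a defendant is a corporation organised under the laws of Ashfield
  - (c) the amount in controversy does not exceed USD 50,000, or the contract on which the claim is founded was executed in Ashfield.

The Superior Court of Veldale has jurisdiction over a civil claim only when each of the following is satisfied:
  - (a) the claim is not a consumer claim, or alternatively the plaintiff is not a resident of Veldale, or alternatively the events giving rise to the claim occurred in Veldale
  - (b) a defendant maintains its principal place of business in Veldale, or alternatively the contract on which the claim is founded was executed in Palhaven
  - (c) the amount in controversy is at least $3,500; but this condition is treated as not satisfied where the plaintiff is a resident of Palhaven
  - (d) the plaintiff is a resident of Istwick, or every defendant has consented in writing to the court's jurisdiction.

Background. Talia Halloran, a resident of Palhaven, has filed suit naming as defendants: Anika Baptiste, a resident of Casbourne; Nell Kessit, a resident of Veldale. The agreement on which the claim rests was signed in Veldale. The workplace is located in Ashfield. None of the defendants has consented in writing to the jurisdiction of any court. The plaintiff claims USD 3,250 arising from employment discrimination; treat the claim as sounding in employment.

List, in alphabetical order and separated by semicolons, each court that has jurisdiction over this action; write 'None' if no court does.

the Casbourne District Court

The Casbourne District Court:
  (a) The claim is an employment claim, not a consumer claim, so one alternative holds. Satisfied.
  (b) The claim is an employment claim, which satisfies one of the alternatives. And the carve-out is inapplicable — the claim does not concern real property. Condition met.
  (c) Anika Baptiste resides in Casbourne, so this disjunct is met. Met.
  (d) Anika Baptiste resides in Casbourne. The carve-out does not apply: the operative events occurred in Ashfield, not Casbourne. Met.
  (e) The plaintiff resides in Palhaven, which is not Casbourne. Condition met.
  → All conditions met; jurisdiction exists.
The Palhaven District Court:
  (a) The plaintiff resides in Palhaven, which is not Yarria — that alternative is enough. Condition met.
  (b) Talia Halloran resides in Palhaven, which satisfies one of the alternatives. Met.
  (c) No defendant resides in Palhaven (they reside in Casbourne, Veldale); the contract was executed in Veldale, not Palhaven — no alternative holds. Nor does the 'unless' clause help: the claim is an employment claim, not a property claim. Condition not met.
  (d) No such written consent has been filed. Condition not met.
  → The court lacks jurisdiction.
The Provincial Court of Ashfield:
  (a) The operative events occurred in Ashfield — that alternative is enough. Condition met.
  (b) No defendant is a corporation. Fails.
  (c) The amount in controversy is 3,250 dollars, within the 50,000 dollars ceiling, so this disjunct is met. Met.
  → No jurisdiction.
The Superior Court of Veldale:
  (a) The claim is an employment claim, not a consumer claim, so this disjunct is met. Satisfied.
  (b) No defendant is a corporation; the contract was executed in Veldale, not Palhaven — none of the alternatives is met. Condition not met.
  (c) The amount in controversy is USD 3,250, below the $3,500 floor. Not met.
  (d) The plaintiff resides in Palhaven, not Istwick; no such written consent has been filed — every alternative fails. Not met.
  → No jurisdiction.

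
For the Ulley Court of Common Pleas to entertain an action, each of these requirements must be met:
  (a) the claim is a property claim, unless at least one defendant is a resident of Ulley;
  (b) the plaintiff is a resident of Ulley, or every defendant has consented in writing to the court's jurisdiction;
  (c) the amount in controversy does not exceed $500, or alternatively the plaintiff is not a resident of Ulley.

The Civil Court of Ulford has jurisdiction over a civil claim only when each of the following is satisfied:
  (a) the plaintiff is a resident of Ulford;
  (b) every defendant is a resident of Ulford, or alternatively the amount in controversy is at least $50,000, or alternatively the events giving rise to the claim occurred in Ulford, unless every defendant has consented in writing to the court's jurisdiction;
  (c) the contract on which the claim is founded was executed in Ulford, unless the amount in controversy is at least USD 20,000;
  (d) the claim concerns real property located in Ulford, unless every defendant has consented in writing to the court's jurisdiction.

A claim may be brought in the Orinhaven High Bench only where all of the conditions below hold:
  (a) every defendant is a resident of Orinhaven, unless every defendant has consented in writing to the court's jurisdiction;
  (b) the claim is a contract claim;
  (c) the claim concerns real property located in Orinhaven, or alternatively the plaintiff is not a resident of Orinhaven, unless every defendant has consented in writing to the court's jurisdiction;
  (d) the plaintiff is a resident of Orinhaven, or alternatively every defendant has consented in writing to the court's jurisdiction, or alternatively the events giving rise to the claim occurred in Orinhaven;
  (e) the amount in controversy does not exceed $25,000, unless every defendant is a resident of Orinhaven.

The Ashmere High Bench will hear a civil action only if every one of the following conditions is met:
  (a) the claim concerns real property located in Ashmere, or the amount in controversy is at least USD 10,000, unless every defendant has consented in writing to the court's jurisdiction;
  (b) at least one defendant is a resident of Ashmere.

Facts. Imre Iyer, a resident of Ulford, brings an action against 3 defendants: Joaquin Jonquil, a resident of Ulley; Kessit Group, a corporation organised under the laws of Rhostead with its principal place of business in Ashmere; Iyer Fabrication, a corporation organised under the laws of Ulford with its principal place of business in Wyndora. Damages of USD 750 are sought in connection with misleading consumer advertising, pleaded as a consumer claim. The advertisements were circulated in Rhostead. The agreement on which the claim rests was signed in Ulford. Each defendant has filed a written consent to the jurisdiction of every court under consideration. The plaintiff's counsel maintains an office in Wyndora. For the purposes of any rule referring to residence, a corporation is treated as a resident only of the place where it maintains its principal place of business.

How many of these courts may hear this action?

3

The Ulley Court of Common Pleas:
  (a) The claim is a consumer claim, not a property claim. The proviso rescues it, though: Joaquin Jonquil resides in Ulley. Condition met.
  (b) Every defendant has filed written consent — that alternative is enough. Satisfied.
  (c) The plaintiff resides in Ulford, which is not Ulley, so one alternative holds. Satisfied.
  → The court has jurisdiction.
The Civil Court of Ulford:
  (a) The plaintiff resides in Ulford. Condition met.
  (b) The defendants reside as follows — Joaquin Jonquil in Ulley, Kessit Group in Ashmere, Iyer Fabrication in Wyndora — not all in Ulford; the amount in controversy is USD 750, below the 50,000 dollars floor; the operative events occurred in Rhostead, not Ulford — no alternative holds. The proviso rescues it, though: every defendant has filed written consent. Condition met.
  (c) The contract was executed in Ulford. Met.
  (d) The claim does not concern real property. The proviso rescues it, though: every defendant has filed written consent. Satisfied.
  → The court has jurisdiction.
The Orinhaven High Bench:
  (a) The defendants reside as follows — Joaquin Jonquil in Ulley, Kessit Group in Ashmere, Iyer Fabrication in Wyndora — not all in Orinhaven. But every defendant has filed written consent, and the 'unless' clause therefore excuses the requirement. Met.
  (b) The claim is a consumer claim, not a contract claim. Fails.
  (c) The plaintiff resides in Ulford, which is not Orinhaven — that alternative is enough. Condition met.
  (d) Every defendant has filed written consent, which satisfies one of the alternatives. Condition met.
  (e) The amount in controversy is 750 dollars, within the 25,000 dollars ceiling. Condition met.
  → At least one condition fails; no jurisdiction.
The Ashmere High Bench:
  (a) The claim does not concern real property; the amount in controversy is $750, below the $10,000 floor — every alternative fails. The proviso rescues it, though: every defendant has filed written consent. Met.
  (b) Kessit Group resides in Ashmere. Met.
  → The court has jurisdiction.
Courts with jurisdiction: the Ulley Court of Common Pleas, the Civil Court of Ulford, the Ashmere High Bench — 3 in total.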